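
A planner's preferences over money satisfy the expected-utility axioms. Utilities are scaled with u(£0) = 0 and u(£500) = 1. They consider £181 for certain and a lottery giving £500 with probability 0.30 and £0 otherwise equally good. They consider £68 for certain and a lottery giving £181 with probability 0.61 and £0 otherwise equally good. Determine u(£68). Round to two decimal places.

The first gamble pins u(£181): it must equal 0.30·1 + 0.70·0 = 0.30.
Then u(£68) = 0.61·u(£181) + 0.39·u(£0) = 0.61·0.30 + 0.39·0.00 = 0.1830.

0.18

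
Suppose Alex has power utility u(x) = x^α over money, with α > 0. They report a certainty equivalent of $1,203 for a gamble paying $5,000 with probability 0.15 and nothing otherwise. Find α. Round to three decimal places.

α ≈ 1.332

Since u(0) = 0, the lottery's EU is 0.15·5000^α.
Setting u(1203) equal to that: 1203^α = 0.15·5000^α ⇒ (1203/5000)^α = 0.15.
α = ln(0.15) / ln(1203/5000) = -1.897120/-1.424619 ≈ 1.332.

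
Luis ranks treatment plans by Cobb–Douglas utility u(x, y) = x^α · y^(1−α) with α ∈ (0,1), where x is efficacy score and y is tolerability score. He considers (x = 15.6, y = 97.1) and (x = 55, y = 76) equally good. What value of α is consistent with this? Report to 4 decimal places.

Indifference: 15.6^α · 97.1^(1−α) = 55^α · 76^(1−α).
Rearrange to (15.6/55)^α = (76/97.1)^(1−α) and take logs: α·-1.2600623 = (1−α)·-0.2450080.
With A = -1.2600623 and B = -0.2450080: α·A = (1−α)·B, so α = B/(A+B) = -0.2450080/-1.5050703 ≈ 0.1628.

α ≈ 0.1628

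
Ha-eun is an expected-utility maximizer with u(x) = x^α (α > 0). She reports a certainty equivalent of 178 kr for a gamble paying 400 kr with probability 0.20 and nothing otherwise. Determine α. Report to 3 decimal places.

α ≈ 1.988

The lottery's expected utility is 0.20·u(400) + 0.80·u(0) = 0.20·400^α (since u(0) = 0 for α > 0).
Equating: 178^α = 0.20·400^α, i.e. 0.4450^α = 0.20.
Taking logs: α·ln(178/400) = ln(0.20), so α = -1.609438 / -0.809681 ≈ 1.988.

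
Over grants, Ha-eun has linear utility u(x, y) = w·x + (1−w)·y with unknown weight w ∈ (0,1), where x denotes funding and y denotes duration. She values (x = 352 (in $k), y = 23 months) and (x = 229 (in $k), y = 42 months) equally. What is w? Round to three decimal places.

u(352,23) = u(229,42) means w·352 + (1−w)·23 = w·229 + (1−w)·42.
Collecting terms: w·123 = (1−w)·19.
The marginal rate of substitution is 19/123, so w = 19/(123+19) = 0.134.

w = 0.134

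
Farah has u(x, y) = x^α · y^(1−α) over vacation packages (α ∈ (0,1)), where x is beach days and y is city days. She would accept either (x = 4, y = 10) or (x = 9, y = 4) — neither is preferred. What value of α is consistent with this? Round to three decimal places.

α ≈ 0.531

The Cobb–Douglas utilities coincide, so 4^α·10^(1−α) = 9^α·4^(1−α).
(4/9)^α = (4/10)^(1−α); take logs: α·ln(4/9) = (1−α)·ln(4/10), i.e. α·-0.810930 = (1−α)·-0.916291.
So α/(1−α) = (-0.916291)/(-0.810930) = 1.129926, and α = 1.129926/2.129926 ≈ 0.531.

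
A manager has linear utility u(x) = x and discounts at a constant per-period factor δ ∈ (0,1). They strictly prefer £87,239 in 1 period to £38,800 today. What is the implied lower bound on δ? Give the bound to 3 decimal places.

δ > 0.445

Under u(x) = x this choice says 38800 < δ·87239.
Dividing through by 87239 gives δ > 0.44476.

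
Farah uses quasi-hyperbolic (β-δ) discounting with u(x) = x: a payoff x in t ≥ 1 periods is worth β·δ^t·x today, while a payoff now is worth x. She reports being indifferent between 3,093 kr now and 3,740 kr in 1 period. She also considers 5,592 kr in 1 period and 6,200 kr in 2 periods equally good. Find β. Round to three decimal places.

The second indifference involves only future payoffs, so β cancels: β·δ^1·5592 = β·δ^2·6200, giving δ = 5592/6200 = 0.90194.
Substituting δ into 3093 = β·δ·3740: β = 3093/(3373.239) ≈ 0.917.

β ≈ 0.917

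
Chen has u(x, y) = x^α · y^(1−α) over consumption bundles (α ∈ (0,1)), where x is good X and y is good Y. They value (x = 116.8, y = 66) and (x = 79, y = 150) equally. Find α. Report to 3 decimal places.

α ≈ 0.677

Indifference: 116.8^α · 66^(1−α) = 79^α · 150^(1−α).
(116.8/79)^α = (150/66)^(1−α); take logs: α·ln(116.8/79) = (1−α)·ln(150/66), i.e. α·0.391015 = (1−α)·0.820981.
So α/(1−α) = (0.820981)/(0.391015) = 2.099615, and α = 2.099615/3.099615 ≈ 0.677.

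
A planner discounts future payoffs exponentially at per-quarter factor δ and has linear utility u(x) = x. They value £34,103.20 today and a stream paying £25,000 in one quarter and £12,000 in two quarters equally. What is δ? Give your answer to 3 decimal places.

The stream is worth 25000δ + 12000δ² today, so 25000δ + 12000δ² = 34103.20.
So 12000δ² + 25000δ − 34103.20 = 0.
By the quadratic formula (taking the positive root), δ = (−25000 + √2261953600.00) / 24000 ≈ 0.940.

δ ≈ 0.940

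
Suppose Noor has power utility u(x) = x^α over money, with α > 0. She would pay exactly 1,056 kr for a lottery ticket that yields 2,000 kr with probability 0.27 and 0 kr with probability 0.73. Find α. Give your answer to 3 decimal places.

The lottery's expected utility is 0.27·u(2000) + 0.73·u(0) = 0.27·2000^α (since u(0) = 0 for α > 0).
Setting u(1056) equal to that: 1056^α = 0.27·2000^α ⇒ (1056/2000)^α = 0.27.
Taking logs: α·ln(1056/2000) = ln(0.27), so α = -1.309333 / -0.638659 ≈ 2.050.

α ≈ 2.050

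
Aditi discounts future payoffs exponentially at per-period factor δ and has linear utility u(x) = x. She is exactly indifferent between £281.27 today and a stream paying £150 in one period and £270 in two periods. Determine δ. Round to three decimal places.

Present value of the stream is 150·δ + 270·δ². Indifference gives 150δ + 270δ² = 281.27.
So 270δ² + 150δ − 281.27 = 0.
δ = (−150 + √(150² + 4·270·281.27)) / (2·270) = (−150 + √326271.60) / 540 ≈ 0.780.

δ ≈ 0.780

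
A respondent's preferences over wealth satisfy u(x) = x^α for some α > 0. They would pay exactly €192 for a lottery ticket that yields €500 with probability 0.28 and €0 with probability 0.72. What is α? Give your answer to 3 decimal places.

Since u(0) = 0, the lottery's EU is 0.28·500^α.
Setting u(192) equal to that: 192^α = 0.28·500^α ⇒ (192/500)^α = 0.28.
Taking logs: α·ln(192/500) = ln(0.28), so α = -1.272966 / -0.957113 ≈ 1.330.

α ≈ 1.330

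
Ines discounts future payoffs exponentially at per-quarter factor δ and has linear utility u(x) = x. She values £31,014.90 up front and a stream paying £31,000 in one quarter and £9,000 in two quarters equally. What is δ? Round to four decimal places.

δ ≈ 0.8100

The stream is worth 31000δ + 9000δ² today, so 31000δ + 9000δ² = 31014.90.
So 9000δ² + 31000δ − 31014.90 = 0.
By the quadratic formula (taking the positive root), δ = (−31000 + √2077536400.00) / 18000 ≈ 0.8100.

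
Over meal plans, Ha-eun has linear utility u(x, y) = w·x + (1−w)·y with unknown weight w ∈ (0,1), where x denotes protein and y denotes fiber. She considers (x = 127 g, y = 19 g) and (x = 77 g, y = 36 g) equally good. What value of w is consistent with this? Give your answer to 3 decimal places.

w = 0.254

u(127,19) = u(77,36) means w·127 + (1−w)·19 = w·77 + (1−w)·36.
w·(127−77) = (1−w)·(36−19), i.e. w·50 = (1−w)·17.
So w/(1−w) = 17/50 = 0.3400, giving w = 17/(50+17) = 0.254.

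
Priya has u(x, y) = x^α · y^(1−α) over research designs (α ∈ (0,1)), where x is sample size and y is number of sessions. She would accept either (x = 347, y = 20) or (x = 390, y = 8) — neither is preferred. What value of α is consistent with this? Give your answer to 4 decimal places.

α ≈ 0.8869

Indifference: 347^α · 20^(1−α) = 390^α · 8^(1−α).
(347/390)^α = (8/20)^(1−α); take logs: α·ln(347/390) = (1−α)·ln(8/20), i.e. α·-0.1168220 = (1−α)·-0.9162907.
Thus α·(-1.0331127) = -0.9162907, so α = -0.9162907/-1.0331127 ≈ 0.8869.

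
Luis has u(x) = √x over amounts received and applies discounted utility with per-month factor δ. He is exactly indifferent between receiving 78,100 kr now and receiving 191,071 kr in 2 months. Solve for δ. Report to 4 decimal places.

Indifference means u(78100) = δ^2 · u(191071), so δ^2 = u(78100)/u(191071).
Since u(x) = √x, δ^2 = √(78100/191071) = 0.63933.
Hence δ = (0.63933)^(1/2) = 0.799584.

δ ≈ 0.7996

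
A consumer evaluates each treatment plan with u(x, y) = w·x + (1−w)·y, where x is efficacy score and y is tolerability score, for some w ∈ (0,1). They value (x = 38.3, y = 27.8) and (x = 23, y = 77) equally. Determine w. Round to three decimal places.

Equating utilities: w·38.3 + (1−w)·27.8 = w·23 + (1−w)·77.
Collecting terms: w·15.3 = (1−w)·49.2.
Hence w = 49.2/(15.3+49.2) = 49.2/64.5 = 0.763.

w = 0.763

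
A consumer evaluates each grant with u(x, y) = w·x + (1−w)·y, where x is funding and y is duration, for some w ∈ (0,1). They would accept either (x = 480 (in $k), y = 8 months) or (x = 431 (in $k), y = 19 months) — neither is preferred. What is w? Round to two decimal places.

w = 0.18

u(480,8) = u(431,19) means w·480 + (1−w)·8 = w·431 + (1−w)·19.
Rearranging, 49·w − 11·(1−w) = 0.
So w/(1−w) = 11/49 = 0.2245, giving w = 11/(49+11) = 0.18.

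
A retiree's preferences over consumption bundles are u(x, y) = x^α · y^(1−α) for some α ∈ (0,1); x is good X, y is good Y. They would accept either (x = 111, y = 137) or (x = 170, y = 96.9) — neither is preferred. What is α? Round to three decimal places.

Set the two utilities equal: 111^α·137^(1−α) = 170^α·96.9^(1−α).
(111/170)^α = (96.9/137)^(1−α); take logs: α·ln(111/170) = (1−α)·ln(96.9/137), i.e. α·-0.426268 = (1−α)·-0.346301.
With A = -0.426268 and B = -0.346301: α·A = (1−α)·B, so α = B/(A+B) = -0.346301/-0.772569 ≈ 0.448.

α ≈ 0.448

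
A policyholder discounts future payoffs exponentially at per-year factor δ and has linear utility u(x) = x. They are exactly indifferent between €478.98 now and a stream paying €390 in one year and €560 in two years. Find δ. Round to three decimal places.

δ ≈ 0.640

Present value of the stream is 390·δ + 560·δ². Indifference gives 390δ + 560δ² = 478.98.
That is, 560δ² + 390δ − 478.98 = 0, a quadratic in δ.
The positive root is δ = [−390 + √(390² + 4·560·478.98)] / (2·560) = (−390 + 1106.804)/1120 ≈ 0.640.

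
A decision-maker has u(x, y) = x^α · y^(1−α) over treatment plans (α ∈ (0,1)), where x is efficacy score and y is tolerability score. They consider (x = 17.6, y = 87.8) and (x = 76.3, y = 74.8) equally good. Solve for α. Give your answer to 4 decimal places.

α ≈ 0.0985

Indifference: 17.6^α · 87.8^(1−α) = 76.3^α · 74.8^(1−α).
Taking logs: α·ln 17.6 + (1−α)·ln 87.8 = α·ln 76.3 + (1−α)·ln 74.8, i.e. α·-1.4667740 = (1−α)·-0.1602436.
So α/(1−α) = (-0.1602436)/(-1.4667740) = 0.1092490, and α = 0.1092490/1.1092490 ≈ 0.0985.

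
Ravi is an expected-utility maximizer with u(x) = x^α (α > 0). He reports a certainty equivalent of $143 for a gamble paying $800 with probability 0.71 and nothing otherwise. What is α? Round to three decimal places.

α ≈ 0.199

Since u(0) = 0, the lottery's EU is 0.71·800^α.
Equating: 143^α = 0.71·800^α, i.e. 0.1787^α = 0.71.
α = ln(0.71) / ln(143/800) = -0.342490/-1.721767 ≈ 0.199.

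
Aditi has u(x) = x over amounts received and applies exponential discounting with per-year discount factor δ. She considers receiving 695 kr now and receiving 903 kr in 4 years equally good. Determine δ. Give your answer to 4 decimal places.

The payoff in 4 years is discounted by δ^4, so u(695) = δ^4·u(903) and δ^4 = u(695)/u(903).
With u(x) = x: δ^4 = 695/903 = 0.76966.
Taking the 4th root: δ = 0.76966^(1/4) ≈ 0.9366.

δ ≈ 0.9366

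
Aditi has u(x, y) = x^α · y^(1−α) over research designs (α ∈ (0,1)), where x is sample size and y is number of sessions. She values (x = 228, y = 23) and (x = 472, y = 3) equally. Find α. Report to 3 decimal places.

α ≈ 0.737

The Cobb–Douglas utilities coincide, so 228^α·23^(1−α) = 472^α·3^(1−α).
Rearrange to (228/472)^α = (3/23)^(1−α) and take logs: α·-0.727633 = (1−α)·-2.036882.
With A = -0.727633 and B = -2.036882: α·A = (1−α)·B, so α = B/(A+B) = -2.036882/-2.764515 ≈ 0.737.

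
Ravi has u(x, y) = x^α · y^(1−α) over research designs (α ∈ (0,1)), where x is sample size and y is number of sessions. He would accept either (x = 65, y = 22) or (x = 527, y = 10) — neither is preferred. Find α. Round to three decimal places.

α ≈ 0.274

Set the two utilities equal: 65^α·22^(1−α) = 527^α·10^(1−α).
Taking logs: α·ln 65 + (1−α)·ln 22 = α·ln 527 + (1−α)·ln 10, i.e. α·-2.092813 = (1−α)·-0.788457.
Thus α·(-2.881270) = -0.788457, so α = -0.788457/-2.881270 ≈ 0.274.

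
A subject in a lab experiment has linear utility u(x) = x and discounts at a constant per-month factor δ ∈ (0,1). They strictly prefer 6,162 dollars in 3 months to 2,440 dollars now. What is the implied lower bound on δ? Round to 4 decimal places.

δ > 0.7343

The preference means 2440 < δ^3·6162.
Hence δ^3 > 2440/6162 = 0.39598, and x ↦ x^(1/3) is increasing on (0,∞).
δ > 0.39598^(1/3) = 0.7343.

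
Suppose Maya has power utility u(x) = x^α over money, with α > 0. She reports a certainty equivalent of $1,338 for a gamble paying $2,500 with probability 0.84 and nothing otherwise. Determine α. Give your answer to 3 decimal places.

α ≈ 0.279

The lottery's expected utility is 0.84·u(2500) + 0.16·u(0) = 0.84·2500^α (since u(0) = 0 for α > 0).
Equating: 1338^α = 0.84·2500^α, i.e. 0.5352^α = 0.84.
Taking logs: α·ln(1338/2500) = ln(0.84), so α = -0.174353 / -0.625115 ≈ 0.279.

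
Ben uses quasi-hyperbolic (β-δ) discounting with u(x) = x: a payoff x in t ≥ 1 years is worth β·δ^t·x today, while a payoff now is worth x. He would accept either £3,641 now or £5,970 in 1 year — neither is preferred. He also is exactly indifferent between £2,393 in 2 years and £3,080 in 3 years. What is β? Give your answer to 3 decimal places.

Both payoffs in the second observation are in the future, so β drops out: δ^2·2393 = δ^3·3080 ⇒ δ = 2393/3080 = 0.77695.
Substituting δ into 3641 = β·δ·5970: β = 3641/(4638.380) ≈ 0.785.

β ≈ 0.785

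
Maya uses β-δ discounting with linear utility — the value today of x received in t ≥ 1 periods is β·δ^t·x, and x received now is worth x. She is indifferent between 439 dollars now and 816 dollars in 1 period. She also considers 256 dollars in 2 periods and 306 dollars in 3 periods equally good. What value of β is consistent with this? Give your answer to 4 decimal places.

β ≈ 0.6431

Both payoffs in the second observation are in the future, so β drops out: δ^2·256 = δ^3·306 ⇒ δ = 256/306 = 0.83660.
The first indifference: 439 = β·δ·816, so β = 439/(δ·816) = 439/(0.83660·816) ≈ 0.6431.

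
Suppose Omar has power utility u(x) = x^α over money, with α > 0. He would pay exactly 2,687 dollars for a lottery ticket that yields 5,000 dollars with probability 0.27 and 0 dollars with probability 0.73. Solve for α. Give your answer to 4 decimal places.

The lottery's expected utility is 0.27·u(5000) + 0.73·u(0) = 0.27·5000^α (since u(0) = 0 for α > 0).
Setting u(2687) equal to that: 2687^α = 0.27·5000^α ⇒ (2687/5000)^α = 0.27.
α = ln(0.27) / ln(2687/5000) = -1.3093333/-0.6210126 ≈ 2.1084.

α ≈ 2.1084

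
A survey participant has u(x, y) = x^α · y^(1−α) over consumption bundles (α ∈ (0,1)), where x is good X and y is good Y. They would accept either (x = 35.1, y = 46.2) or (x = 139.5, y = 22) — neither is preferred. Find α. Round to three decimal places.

Set the two utilities equal: 35.1^α·46.2^(1−α) = 139.5^α·22^(1−α).
(35.1/139.5)^α = (22/46.2)^(1−α); take logs: α·ln(35.1/139.5) = (1−α)·ln(22/46.2), i.e. α·-1.379863 = (1−α)·-0.741937.
Thus α·(-2.121800) = -0.741937, so α = -0.741937/-2.121800 ≈ 0.350.

α ≈ 0.350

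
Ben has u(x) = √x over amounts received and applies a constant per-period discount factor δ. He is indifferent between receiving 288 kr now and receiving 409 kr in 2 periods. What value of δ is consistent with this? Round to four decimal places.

δ ≈ 0.9160

The payoff in 2 periods is discounted by δ^2, so u(288) = δ^2·u(409) and δ^2 = u(288)/u(409).
Since u(x) = √x, δ^2 = √(288/409) = 0.83914.
So δ = 0.83914^(1/2) ≈ 0.9160.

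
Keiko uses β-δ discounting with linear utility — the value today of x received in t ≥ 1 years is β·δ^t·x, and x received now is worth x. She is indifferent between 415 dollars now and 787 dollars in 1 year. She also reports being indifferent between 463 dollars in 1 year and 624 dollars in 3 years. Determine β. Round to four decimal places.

The second indifference involves only future payoffs, so β cancels: β·δ^1·463 = β·δ^3·624, giving δ^2 = 463/624 = 0.74199, so δ = 0.86139.
The first indifference: 415 = β·δ·787, so β = 415/(δ·787) = 415/(0.86139·787) ≈ 0.6122.

β ≈ 0.6122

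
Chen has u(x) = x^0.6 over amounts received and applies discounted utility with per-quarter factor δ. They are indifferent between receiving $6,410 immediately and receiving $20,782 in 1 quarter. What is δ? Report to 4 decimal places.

The payoff in 1 quarter is discounted by δ, so u(6410) = δ·u(20782) and δ = u(6410)/u(20782).
Since u(x) = x^0.6, δ = (6410/20782)^0.6 = 0.30844^0.6 = 0.49374.

δ ≈ 0.4937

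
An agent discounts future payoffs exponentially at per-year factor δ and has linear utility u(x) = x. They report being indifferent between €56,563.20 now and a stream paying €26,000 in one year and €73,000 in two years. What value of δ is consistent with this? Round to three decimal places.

δ ≈ 0.720

Equating present values: 56563.20 = 26000δ + 73000δ².
So 73000δ² + 26000δ − 56563.20 = 0.
By the quadratic formula (taking the positive root), δ = (−26000 + √17192454400.00) / 146000 ≈ 0.720.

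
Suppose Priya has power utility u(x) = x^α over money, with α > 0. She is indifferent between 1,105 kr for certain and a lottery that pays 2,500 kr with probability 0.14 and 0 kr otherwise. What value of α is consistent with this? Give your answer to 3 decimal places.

Since u(0) = 0, the lottery's EU is 0.14·2500^α.
Equating: 1105^α = 0.14·2500^α, i.e. 0.4420^α = 0.14.
α = ln(0.14) / ln(1105/2500) = -1.966113/-0.816445 ≈ 2.408.

α ≈ 2.408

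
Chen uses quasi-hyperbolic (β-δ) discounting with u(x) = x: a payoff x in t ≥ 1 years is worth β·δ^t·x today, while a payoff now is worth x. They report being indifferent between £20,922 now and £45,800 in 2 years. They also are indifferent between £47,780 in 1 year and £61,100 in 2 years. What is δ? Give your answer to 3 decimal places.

Both payoffs in the second observation are in the future, so β drops out: δ^1·47780 = δ^2·61100 ⇒ δ = 47780/61100 = 0.78200.

δ ≈ 0.782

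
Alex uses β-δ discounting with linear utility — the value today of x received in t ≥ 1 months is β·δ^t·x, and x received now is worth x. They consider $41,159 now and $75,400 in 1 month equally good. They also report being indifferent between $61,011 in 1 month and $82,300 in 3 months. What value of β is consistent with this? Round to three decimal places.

From the later pair, β·δ^1·61011 = β·δ^3·82300; dividing through, δ^2 = 61011/82300 = 0.74132, so δ = 0.86100.
Substituting δ into 41159 = β·δ·75400: β = 41159/(64919.550) ≈ 0.634.

β ≈ 0.634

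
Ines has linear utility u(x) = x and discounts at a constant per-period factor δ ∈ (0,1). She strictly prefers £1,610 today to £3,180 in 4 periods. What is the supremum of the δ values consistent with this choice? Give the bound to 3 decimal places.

Under u(x) = x this choice says 1610 > δ^4·3180.
Hence δ^4 < 1610/3180 = 0.50629, and x ↦ x^(1/4) is increasing on (0,∞).
δ < 0.50629^(1/4) = 0.844.

δ < 0.844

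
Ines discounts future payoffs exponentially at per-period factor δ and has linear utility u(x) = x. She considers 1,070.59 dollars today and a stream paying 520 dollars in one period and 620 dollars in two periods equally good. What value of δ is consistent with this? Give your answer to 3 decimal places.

The stream is worth 520δ + 620δ² today, so 520δ + 620δ² = 1070.59.
So 620δ² + 520δ − 1070.59 = 0.
By the quadratic formula (taking the positive root), δ = (−520 + √2925463.20) / 1240 ≈ 0.960.

δ ≈ 0.960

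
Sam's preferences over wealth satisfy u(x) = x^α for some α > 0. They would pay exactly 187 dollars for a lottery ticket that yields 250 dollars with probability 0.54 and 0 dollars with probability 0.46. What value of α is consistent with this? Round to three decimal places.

α ≈ 2.122

Since u(0) = 0, the lottery's EU is 0.54·250^α.
Indifference: 187^α = 0.54·250^α, so (187/250)^α = 0.54.
Take logs: α = ln 0.54 / ln(187/250) ≈ 2.12220.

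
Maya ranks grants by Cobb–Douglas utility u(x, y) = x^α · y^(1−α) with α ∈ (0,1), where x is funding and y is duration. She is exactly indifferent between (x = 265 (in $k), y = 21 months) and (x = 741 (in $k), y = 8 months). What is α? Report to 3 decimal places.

α ≈ 0.484

The Cobb–Douglas utilities coincide, so 265^α·21^(1−α) = 741^α·8^(1−α).
(265/741)^α = (8/21)^(1−α); take logs: α·ln(265/741) = (1−α)·ln(8/21), i.e. α·-1.028271 = (1−α)·-0.965081.
So α/(1−α) = (-0.965081)/(-1.028271) = 0.938547, and α = 0.938547/1.938547 ≈ 0.484.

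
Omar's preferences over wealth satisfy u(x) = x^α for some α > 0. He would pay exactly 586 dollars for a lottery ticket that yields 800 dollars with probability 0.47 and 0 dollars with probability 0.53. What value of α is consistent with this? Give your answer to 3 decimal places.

Since u(0) = 0, the lottery's EU is 0.47·800^α.
Indifference: 586^α = 0.47·800^α, so (586/800)^α = 0.47.
α = ln(0.47) / ln(586/800) = -0.755023/-0.311292 ≈ 2.425.

α ≈ 2.425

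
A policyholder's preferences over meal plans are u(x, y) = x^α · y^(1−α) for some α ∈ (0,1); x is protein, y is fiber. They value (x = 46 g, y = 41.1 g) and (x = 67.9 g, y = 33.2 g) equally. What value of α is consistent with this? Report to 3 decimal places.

The Cobb–Douglas utilities coincide, so 46^α·41.1^(1−α) = 67.9^α·33.2^(1−α).
(46/67.9)^α = (33.2/41.1)^(1−α); take logs: α·ln(46/67.9) = (1−α)·ln(33.2/41.1), i.e. α·-0.389395 = (1−α)·-0.213458.
With A = -0.389395 and B = -0.213458: α·A = (1−α)·B, so α = B/(A+B) = -0.213458/-0.602853 ≈ 0.354.

α ≈ 0.354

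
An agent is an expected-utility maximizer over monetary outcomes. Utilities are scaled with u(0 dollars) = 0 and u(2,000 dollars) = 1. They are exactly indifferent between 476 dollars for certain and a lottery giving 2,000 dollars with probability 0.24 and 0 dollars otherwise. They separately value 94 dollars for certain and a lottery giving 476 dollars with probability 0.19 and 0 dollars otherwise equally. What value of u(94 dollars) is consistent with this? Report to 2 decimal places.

0.05

The first gamble pins u(476 dollars): it must equal 0.24·1 + 0.76·0 = 0.24.
The second indifference gives u(94 dollars) = 0.19·u(476 dollars) + 0.81·u(0 dollars) = 0.19·0.24 + 0.81·0.00 = 0.0456.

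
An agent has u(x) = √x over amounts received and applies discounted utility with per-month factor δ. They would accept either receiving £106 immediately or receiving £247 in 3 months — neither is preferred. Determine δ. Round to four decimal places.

δ ≈ 0.8685

The payoff in 3 months is discounted by δ^3, so u(106) = δ^3·u(247) and δ^3 = u(106)/u(247).
Since u(x) = √x, δ^3 = √(106/247) = 0.65510.
So δ = 0.65510^(1/3) ≈ 0.8685.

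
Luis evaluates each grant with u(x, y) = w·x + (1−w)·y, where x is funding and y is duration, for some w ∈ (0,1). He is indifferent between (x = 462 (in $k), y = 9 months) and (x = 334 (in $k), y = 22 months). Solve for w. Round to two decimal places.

Indifference: w·462 + (1−w)·9 = w·334 + (1−w)·22.
Collecting terms: w·128 = (1−w)·13.
The marginal rate of substitution is 13/128, so w = 13/(128+13) = 0.09.

w = 0.09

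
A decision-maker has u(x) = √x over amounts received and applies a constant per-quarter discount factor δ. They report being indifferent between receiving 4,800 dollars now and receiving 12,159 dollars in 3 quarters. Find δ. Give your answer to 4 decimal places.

Indifference means u(4800) = δ^3 · u(12159), so δ^3 = u(4800)/u(12159).
Since u(x) = √x, δ^3 = √(4800/12159) = 0.62831.
Hence δ = (0.62831)^(1/3) = 0.856493.

δ ≈ 0.8565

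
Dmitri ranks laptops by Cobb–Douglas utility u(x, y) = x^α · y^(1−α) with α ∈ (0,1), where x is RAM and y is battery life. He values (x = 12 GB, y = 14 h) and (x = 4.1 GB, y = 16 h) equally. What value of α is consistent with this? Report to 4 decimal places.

The Cobb–Douglas utilities coincide, so 12^α·14^(1−α) = 4.1^α·16^(1−α).
(12/4.1)^α = (16/14)^(1−α); take logs: α·ln(12/4.1) = (1−α)·ln(16/14), i.e. α·1.0739197 = (1−α)·0.1335314.
Thus α·(1.2074511) = 0.1335314, so α = 0.1335314/1.2074511 ≈ 0.1106.

α ≈ 0.1106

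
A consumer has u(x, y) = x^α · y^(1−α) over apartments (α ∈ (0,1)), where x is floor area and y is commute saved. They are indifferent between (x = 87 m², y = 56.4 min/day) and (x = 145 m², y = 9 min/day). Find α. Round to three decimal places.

The Cobb–Douglas utilities coincide, so 87^α·56.4^(1−α) = 145^α·9^(1−α).
Rearrange to (87/145)^α = (9/56.4)^(1−α) and take logs: α·-0.510826 = (1−α)·-1.835245.
Thus α·(-2.346071) = -1.835245, so α = -1.835245/-2.346071 ≈ 0.782.

α ≈ 0.782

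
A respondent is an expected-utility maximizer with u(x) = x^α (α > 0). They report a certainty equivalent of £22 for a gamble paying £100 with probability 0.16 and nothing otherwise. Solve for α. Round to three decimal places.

EU(lottery) = 0.16·100^α + 0.84·0 = 0.16·100^α.
Indifference: 22^α = 0.16·100^α, so (22/100)^α = 0.16.
Taking logs: α·ln(22/100) = ln(0.16), so α = -1.832581 / -1.514128 ≈ 1.210.

α ≈ 1.210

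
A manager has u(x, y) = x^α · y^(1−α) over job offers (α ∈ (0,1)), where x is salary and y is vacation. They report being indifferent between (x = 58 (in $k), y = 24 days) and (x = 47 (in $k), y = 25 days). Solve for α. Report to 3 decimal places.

α ≈ 0.163

Set the two utilities equal: 58^α·24^(1−α) = 47^α·25^(1−α).
Rearrange to (58/47)^α = (25/24)^(1−α) and take logs: α·0.210295 = (1−α)·0.040822.
Thus α·(0.251117) = 0.040822, so α = 0.040822/0.251117 ≈ 0.163.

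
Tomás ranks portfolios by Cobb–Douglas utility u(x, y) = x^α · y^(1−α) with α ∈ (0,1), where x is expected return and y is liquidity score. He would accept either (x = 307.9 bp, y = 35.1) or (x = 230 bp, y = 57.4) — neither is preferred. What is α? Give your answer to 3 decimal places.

α ≈ 0.628

Set the two utilities equal: 307.9^α·35.1^(1−α) = 230^α·57.4^(1−α).
Rearrange to (307.9/230)^α = (57.4/35.1)^(1−α) and take logs: α·0.291696 = (1−α)·0.491843.
Thus α·(0.783539) = 0.491843, so α = 0.491843/0.783539 ≈ 0.628.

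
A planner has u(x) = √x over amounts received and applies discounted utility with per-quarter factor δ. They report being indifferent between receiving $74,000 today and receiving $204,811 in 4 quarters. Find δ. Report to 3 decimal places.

Indifference means u(74000) = δ^4 · u(204811), so δ^4 = u(74000)/u(204811).
Since u(x) = √x, δ^4 = √(74000/204811) = 0.60109.
Taking the 4th root: δ = 0.60109^(1/4) ≈ 0.881.

δ ≈ 0.881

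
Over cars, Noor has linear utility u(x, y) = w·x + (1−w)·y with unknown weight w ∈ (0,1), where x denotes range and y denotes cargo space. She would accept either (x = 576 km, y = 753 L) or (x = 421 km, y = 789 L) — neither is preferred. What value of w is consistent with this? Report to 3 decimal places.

Indifference: w·576 + (1−w)·753 = w·421 + (1−w)·789.
w·(576−421) = (1−w)·(789−753), i.e. w·155 = (1−w)·36.
The marginal rate of substitution is 36/155, so w = 36/(155+36) = 0.188.

w = 0.188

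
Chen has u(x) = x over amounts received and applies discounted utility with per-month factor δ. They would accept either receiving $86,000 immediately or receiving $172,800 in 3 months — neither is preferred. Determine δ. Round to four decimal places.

δ ≈ 0.7925

Equating discounted utilities: u(86000) = δ^3·u(172800) ⇒ δ^3 = u(86000)/u(172800).
With u(x) = x: δ^3 = 86000/172800 = 0.49769.
Taking the cube root: δ = 0.49769^(1/3) ≈ 0.7925.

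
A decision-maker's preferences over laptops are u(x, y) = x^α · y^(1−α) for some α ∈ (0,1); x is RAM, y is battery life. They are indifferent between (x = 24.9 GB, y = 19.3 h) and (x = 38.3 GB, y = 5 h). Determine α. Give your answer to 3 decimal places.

The Cobb–Douglas utilities coincide, so 24.9^α·19.3^(1−α) = 38.3^α·5^(1−α).
Rearrange to (24.9/38.3)^α = (5/19.3)^(1−α) and take logs: α·-0.430582 = (1−α)·-1.350667.
With A = -0.430582 and B = -1.350667: α·A = (1−α)·B, so α = B/(A+B) = -1.350667/-1.781249 ≈ 0.758.

α ≈ 0.758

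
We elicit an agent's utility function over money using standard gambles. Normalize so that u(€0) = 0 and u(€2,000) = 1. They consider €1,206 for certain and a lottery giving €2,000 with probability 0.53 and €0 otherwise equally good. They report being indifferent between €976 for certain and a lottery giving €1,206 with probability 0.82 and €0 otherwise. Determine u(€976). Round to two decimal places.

0.43

From the first indifference, u(€1,206) = 0.53·u(€2,000) + 0.47·u(€0) = 0.53·1 + 0.47·0 = 0.53.
Then u(€976) = 0.82·u(€1,206) + 0.18·u(€0) = 0.82·0.53 + 0.18·0.00 = 0.4346.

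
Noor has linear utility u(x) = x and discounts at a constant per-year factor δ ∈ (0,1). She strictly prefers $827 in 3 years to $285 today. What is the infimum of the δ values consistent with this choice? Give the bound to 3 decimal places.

Comparing present values: 285 < δ^3·827.
So δ^3 > 285/827 = 0.34462; taking the cube root of both positive sides preserves the inequality.
δ > (285/827)^(1/3) ≈ 0.701.

δ > 0.701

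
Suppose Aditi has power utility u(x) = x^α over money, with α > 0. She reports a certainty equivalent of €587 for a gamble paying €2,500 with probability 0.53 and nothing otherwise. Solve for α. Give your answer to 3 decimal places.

α ≈ 0.438

Since u(0) = 0, the lottery's EU is 0.53·2500^α.
Indifference: 587^α = 0.53·2500^α, so (587/2500)^α = 0.53.
α = ln(0.53) / ln(587/2500) = -0.634878/-1.449021 ≈ 0.438.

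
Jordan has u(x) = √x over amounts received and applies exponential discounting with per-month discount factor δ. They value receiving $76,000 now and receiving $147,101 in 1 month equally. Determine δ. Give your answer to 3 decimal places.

The payoff in 1 month is discounted by δ, so u(76000) = δ·u(147101) and δ = u(76000)/u(147101).
Since u(x) = √x, δ = √(76000/147101) = 0.71878.

δ ≈ 0.719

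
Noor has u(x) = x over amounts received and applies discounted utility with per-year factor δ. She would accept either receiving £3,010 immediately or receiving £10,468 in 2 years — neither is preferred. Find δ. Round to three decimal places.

δ ≈ 0.536

Equating discounted utilities: u(3010) = δ^2·u(10468) ⇒ δ^2 = u(3010)/u(10468).
With u(x) = x: δ^2 = 3010/10468 = 0.28754.
So δ = 0.28754^(1/2) ≈ 0.536.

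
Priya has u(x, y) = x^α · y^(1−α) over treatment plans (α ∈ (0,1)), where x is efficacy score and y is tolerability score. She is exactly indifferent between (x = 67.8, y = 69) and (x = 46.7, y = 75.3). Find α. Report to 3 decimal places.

The Cobb–Douglas utilities coincide, so 67.8^α·69^(1−α) = 46.7^α·75.3^(1−α).
Taking logs: α·ln 67.8 + (1−α)·ln 69 = α·ln 46.7 + (1−α)·ln 75.3, i.e. α·0.372818 = (1−α)·0.087374.
So α/(1−α) = (0.087374)/(0.372818) = 0.234361, and α = 0.234361/1.234361 ≈ 0.190.

α ≈ 0.190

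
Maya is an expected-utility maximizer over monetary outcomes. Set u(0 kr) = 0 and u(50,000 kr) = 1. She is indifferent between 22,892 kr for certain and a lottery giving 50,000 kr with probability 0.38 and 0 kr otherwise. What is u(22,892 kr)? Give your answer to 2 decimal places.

0.38

By the standard-gamble method, u(22,892 kr) is just the indifference probability on the best outcome: 0.38.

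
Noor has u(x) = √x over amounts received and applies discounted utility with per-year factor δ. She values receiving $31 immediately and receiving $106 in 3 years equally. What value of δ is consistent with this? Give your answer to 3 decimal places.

δ ≈ 0.815

The payoff in 3 years is discounted by δ^3, so u(31) = δ^3·u(106) and δ^3 = u(31)/u(106).
Since u(x) = √x, δ^3 = √(31/106) = 0.54079.
Taking the cube root: δ = 0.54079^(1/3) ≈ 0.815.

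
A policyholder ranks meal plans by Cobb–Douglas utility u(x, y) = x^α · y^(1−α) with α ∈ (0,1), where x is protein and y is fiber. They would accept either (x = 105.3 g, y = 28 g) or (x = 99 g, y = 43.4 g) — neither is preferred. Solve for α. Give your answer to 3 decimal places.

The Cobb–Douglas utilities coincide, so 105.3^α·28^(1−α) = 99^α·43.4^(1−α).
Rearrange to (105.3/99)^α = (43.4/28)^(1−α) and take logs: α·0.061694 = (1−α)·0.438255.
So α/(1−α) = (0.438255)/(0.061694) = 7.103689, and α = 7.103689/8.103689 ≈ 0.877.

α ≈ 0.877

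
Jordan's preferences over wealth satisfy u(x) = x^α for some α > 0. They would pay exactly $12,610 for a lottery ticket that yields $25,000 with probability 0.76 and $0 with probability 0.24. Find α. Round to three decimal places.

α ≈ 0.401

Since u(0) = 0, the lottery's EU is 0.76·25000^α.
Equating: 12610^α = 0.76·25000^α, i.e. 0.5044^α = 0.76.
α = ln(0.76) / ln(12610/25000) = -0.274437/-0.684386 ≈ 0.401.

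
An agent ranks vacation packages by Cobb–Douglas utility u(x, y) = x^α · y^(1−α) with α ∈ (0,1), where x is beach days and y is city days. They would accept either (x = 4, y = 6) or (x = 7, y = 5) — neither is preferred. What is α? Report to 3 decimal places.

Set the two utilities equal: 4^α·6^(1−α) = 7^α·5^(1−α).
Taking logs: α·ln 4 + (1−α)·ln 6 = α·ln 7 + (1−α)·ln 5, i.e. α·-0.559616 = (1−α)·-0.182322.
With A = -0.559616 and B = -0.182322: α·A = (1−α)·B, so α = B/(A+B) = -0.182322/-0.741938 ≈ 0.246.

α ≈ 0.246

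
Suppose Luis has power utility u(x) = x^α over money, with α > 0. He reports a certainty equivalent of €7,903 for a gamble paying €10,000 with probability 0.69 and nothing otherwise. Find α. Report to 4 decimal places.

The lottery's expected utility is 0.69·u(10000) + 0.31·u(0) = 0.69·10000^α (since u(0) = 0 for α > 0).
Indifference: 7903^α = 0.69·10000^α, so (7903/10000)^α = 0.69.
Taking logs: α·ln(7903/10000) = ln(0.69), so α = -0.3710637 / -0.2353427 ≈ 1.5767.

α ≈ 1.5767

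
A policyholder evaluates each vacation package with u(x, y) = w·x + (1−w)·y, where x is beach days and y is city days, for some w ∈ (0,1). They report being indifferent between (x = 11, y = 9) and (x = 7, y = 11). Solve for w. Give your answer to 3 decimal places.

w = 0.333

Equating utilities: w·11 + (1−w)·9 = w·7 + (1−w)·11.
w·(11−7) = (1−w)·(11−9), i.e. w·4 = (1−w)·2.
The marginal rate of substitution is 2/4, so w = 2/(4+2) = 0.333.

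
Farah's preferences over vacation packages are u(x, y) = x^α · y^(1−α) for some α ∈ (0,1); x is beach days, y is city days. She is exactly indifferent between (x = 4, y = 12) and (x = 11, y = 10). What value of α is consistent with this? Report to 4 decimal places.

α ≈ 0.1527

The Cobb–Douglas utilities coincide, so 4^α·12^(1−α) = 11^α·10^(1−α).
Taking logs: α·ln 4 + (1−α)·ln 12 = α·ln 11 + (1−α)·ln 10, i.e. α·-1.0116009 = (1−α)·-0.1823216.
Thus α·(-1.1939225) = -0.1823216, so α = -0.1823216/-1.1939225 ≈ 0.1527.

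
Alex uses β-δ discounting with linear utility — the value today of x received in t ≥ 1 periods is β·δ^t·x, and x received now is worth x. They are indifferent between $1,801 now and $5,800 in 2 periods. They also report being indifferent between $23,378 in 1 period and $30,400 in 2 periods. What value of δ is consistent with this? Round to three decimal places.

δ ≈ 0.769

The second indifference involves only future payoffs, so β cancels: β·δ^1·23378 = β·δ^2·30400, giving δ = 23378/30400 = 0.76901.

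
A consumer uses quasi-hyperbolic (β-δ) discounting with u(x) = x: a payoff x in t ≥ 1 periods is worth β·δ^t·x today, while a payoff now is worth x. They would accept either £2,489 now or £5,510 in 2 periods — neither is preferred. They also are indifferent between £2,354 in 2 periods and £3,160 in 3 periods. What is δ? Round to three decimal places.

Both payoffs in the second observation are in the future, so β drops out: δ^2·2354 = δ^3·3160 ⇒ δ = 2354/3160 = 0.74494.

δ ≈ 0.745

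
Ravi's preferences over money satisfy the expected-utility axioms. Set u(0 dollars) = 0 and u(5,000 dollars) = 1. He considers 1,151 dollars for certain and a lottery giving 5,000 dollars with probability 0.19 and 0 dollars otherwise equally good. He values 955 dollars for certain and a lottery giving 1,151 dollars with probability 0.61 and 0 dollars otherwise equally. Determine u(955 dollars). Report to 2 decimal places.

First, u(1,151 dollars) = 0.19·u(5,000 dollars) + 0.81·u(0 dollars) = 0.19.
Chaining: u(955 dollars) = 0.61·0.19 + 0.39·0.00 = 0.1159.

0.12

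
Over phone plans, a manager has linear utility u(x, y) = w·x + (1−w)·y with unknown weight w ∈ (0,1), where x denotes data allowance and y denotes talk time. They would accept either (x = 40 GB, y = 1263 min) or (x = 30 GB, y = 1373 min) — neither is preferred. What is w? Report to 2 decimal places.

Indifference: w·40 + (1−w)·1263 = w·30 + (1−w)·1373.
Collecting terms: w·10 = (1−w)·110.
The marginal rate of substitution is 110/10, so w = 110/(10+110) = 0.92.

w = 0.92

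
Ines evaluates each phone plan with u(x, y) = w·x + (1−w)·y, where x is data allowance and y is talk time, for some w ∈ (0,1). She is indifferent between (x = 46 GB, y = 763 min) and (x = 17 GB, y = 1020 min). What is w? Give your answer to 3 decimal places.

Indifference: w·46 + (1−w)·763 = w·17 + (1−w)·1020.
Collecting terms: w·29 = (1−w)·257.
Hence w = 257/(29+257) = 257/286 = 0.899.

w = 0.899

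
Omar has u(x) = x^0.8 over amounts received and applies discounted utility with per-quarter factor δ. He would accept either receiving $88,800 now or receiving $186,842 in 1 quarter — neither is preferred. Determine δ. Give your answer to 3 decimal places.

δ ≈ 0.552

Indifference means u(88800) = δ · u(186842), so δ = u(88800)/u(186842).
Since u(x) = x^0.8, δ = (88800/186842)^0.8 = 0.47527^0.8 = 0.55151.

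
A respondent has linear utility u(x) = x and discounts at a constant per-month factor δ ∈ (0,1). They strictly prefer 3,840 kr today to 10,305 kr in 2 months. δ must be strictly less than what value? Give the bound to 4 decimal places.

δ < 0.6104

Under u(x) = x this choice says 3840 > δ^2·10305.
Dividing by 10305: δ^2 < 0.37263. Both sides are positive, so the square root keeps the direction.
δ < (3840/10305)^(1/2) ≈ 0.6104.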